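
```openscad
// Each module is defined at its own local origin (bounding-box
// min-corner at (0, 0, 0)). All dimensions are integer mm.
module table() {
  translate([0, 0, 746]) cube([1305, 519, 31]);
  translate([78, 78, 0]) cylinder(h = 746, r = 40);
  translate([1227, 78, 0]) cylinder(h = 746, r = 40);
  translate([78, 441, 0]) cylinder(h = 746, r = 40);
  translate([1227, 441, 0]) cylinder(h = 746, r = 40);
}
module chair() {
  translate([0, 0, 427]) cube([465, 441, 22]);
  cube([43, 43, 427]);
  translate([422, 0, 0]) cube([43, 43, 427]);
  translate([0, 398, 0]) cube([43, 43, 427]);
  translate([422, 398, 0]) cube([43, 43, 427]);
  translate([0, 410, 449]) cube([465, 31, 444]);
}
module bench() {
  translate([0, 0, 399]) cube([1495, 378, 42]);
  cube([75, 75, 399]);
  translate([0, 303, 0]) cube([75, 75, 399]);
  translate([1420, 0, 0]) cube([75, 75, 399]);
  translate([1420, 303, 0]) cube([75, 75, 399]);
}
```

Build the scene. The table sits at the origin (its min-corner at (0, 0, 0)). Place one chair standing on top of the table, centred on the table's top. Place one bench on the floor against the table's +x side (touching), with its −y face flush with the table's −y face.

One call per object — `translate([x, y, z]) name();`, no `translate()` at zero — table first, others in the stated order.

table();
translate([420, 39, 777]) chair();
translate([1305, 0, 0]) bench();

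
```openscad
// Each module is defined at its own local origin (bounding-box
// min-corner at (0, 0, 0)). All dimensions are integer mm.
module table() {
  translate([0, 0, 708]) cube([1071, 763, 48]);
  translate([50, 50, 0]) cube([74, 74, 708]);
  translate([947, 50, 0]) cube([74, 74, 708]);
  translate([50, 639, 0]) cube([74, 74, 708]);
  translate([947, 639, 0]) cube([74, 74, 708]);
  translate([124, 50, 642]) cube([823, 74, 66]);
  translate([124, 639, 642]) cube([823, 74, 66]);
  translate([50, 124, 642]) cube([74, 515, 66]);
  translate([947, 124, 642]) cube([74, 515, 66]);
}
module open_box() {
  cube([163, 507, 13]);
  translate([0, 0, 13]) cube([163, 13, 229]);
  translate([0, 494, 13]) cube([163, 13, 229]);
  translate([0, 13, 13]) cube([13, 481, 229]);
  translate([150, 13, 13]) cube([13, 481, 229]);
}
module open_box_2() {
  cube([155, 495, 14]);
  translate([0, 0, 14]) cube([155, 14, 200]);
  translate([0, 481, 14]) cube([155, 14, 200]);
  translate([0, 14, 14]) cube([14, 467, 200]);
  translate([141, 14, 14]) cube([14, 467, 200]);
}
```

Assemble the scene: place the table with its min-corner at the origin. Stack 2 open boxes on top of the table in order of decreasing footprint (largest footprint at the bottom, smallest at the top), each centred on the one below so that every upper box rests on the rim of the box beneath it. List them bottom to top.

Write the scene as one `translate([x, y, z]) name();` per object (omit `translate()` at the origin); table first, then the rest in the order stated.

table();
translate([454, 128, 756]) open_box();
translate([458, 134, 998]) open_box_2();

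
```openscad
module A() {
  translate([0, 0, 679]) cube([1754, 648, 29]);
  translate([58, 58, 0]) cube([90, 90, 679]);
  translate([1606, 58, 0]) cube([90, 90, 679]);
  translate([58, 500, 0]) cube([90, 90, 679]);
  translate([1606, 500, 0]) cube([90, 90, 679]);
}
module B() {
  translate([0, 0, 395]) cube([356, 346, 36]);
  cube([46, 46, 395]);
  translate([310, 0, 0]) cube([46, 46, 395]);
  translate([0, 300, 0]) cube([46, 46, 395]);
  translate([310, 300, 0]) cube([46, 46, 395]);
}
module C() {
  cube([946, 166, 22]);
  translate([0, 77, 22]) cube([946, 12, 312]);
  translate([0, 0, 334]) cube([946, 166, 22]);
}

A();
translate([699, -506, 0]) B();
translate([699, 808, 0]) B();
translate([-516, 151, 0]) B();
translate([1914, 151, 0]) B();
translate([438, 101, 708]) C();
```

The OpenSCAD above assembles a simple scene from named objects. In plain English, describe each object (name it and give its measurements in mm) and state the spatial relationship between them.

A is a table with a 1754×648 mm rectangular top, 29 mm thick, top surface at z = 708 mm, supported by four 90×90 mm square legs, each inset 58 mm from the nearest pair of top edges, running from the floor.

B is a four-legged stool. The seat is a 356×346×36 mm slab whose top surface is at z = 431 mm; four square legs, each 46×46 mm in cross-section, run from the floor (z = 0) to the underside of the seat, each flush with a corner of the seat.

C is an I-beam lying along x, 946 mm long. Overall section height 356 mm. Two flanges 166 mm wide (y) and 22 mm thick, one on the floor and one at the top; a web 12 mm thick runs between them, centred on the flange width.

Four stools sit around the table at the −y, +y, −x, +x sides. The I-beam is on top of the table.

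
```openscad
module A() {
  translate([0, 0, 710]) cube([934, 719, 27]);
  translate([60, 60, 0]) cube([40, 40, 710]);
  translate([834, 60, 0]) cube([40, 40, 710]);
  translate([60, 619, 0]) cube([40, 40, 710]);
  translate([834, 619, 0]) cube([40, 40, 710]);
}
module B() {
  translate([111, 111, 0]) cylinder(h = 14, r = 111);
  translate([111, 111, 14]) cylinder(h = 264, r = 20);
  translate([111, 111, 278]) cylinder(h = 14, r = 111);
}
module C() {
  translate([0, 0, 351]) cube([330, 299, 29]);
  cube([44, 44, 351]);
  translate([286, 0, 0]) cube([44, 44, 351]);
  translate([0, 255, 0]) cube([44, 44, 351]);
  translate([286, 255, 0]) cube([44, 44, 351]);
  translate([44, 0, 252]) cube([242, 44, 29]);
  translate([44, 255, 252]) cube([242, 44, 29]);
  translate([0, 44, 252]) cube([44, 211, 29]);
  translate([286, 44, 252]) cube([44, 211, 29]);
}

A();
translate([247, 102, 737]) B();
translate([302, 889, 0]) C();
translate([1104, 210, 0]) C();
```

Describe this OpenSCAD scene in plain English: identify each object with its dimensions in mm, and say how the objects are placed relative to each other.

A is a table with a 934×719 mm rectangular top, 27 mm thick, top surface at z = 737 mm, supported by four 40×40 mm square legs, each inset 60 mm from the nearest pair of top edges, running from the floor.

B is a spool: two coaxial disc flanges of radius 111 mm and thickness 14 mm, joined by a core cylinder of radius 20 mm and height 264 mm. The lower flange rests on z = 0 and the three cylinders share a vertical axis.

C is a four-legged stool. The seat is 330×299 mm, 29 mm thick, top at z = 380 mm. It stands on four square legs, each 44×44 mm in cross-section, from z = 0 to the seat underside, each flush with a corner of the seat. Four stretchers, 44 mm wide and 29 mm tall, connect adjacent legs with their undersides at z = 252 mm, each running between the inner faces of the legs it joins and aligned with the legs' outer faces on the other axis.

The spool is on top of the table. Two stools sit around the table at the +y, +x sides.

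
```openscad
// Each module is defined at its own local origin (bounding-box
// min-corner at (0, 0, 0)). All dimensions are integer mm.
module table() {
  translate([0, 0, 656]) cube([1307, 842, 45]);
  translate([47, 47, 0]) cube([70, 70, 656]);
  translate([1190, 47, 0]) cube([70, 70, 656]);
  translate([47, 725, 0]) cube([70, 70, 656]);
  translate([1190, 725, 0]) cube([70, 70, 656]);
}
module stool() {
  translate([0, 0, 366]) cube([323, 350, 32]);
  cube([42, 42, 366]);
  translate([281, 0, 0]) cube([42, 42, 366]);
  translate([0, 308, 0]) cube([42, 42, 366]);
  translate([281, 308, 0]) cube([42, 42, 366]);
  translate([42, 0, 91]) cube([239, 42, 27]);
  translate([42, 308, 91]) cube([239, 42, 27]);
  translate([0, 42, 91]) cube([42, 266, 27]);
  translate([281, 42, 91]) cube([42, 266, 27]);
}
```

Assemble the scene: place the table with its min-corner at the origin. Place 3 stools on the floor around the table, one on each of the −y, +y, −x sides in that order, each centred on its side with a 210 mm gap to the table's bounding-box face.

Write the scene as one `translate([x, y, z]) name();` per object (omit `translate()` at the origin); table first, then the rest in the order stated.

table();
translate([492, -560, 0]) stool();
translate([492, 1052, 0]) stool();
translate([-533, 246, 0]) stool();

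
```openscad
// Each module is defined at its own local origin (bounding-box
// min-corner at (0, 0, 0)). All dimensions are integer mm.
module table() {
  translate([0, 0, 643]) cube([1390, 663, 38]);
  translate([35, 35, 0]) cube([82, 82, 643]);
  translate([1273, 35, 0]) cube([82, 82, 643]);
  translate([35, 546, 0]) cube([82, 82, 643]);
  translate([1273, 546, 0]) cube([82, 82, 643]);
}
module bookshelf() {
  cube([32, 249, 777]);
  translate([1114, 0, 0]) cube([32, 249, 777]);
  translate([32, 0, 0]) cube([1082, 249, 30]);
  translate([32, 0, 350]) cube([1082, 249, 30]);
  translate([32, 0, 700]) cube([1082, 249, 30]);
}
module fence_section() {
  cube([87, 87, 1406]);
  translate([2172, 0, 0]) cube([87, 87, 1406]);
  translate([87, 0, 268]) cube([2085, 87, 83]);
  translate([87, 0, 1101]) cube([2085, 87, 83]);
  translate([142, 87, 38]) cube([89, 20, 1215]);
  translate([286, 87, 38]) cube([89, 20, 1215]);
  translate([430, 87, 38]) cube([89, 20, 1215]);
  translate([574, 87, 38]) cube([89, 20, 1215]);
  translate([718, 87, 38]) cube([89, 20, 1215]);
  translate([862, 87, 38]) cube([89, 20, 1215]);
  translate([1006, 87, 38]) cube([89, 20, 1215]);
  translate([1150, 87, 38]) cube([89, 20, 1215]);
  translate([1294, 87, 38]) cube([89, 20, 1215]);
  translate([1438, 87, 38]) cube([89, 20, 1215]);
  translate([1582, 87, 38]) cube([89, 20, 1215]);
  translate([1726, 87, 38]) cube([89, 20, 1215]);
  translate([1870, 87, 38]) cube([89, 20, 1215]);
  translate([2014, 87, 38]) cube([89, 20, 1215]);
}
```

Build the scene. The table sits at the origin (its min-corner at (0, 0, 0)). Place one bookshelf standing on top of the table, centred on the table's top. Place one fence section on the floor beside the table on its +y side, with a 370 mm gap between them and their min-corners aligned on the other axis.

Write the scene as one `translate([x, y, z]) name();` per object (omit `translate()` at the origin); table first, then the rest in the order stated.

table();
translate([122, 207, 681]) bookshelf();
translate([0, 1033, 0]) fence_section();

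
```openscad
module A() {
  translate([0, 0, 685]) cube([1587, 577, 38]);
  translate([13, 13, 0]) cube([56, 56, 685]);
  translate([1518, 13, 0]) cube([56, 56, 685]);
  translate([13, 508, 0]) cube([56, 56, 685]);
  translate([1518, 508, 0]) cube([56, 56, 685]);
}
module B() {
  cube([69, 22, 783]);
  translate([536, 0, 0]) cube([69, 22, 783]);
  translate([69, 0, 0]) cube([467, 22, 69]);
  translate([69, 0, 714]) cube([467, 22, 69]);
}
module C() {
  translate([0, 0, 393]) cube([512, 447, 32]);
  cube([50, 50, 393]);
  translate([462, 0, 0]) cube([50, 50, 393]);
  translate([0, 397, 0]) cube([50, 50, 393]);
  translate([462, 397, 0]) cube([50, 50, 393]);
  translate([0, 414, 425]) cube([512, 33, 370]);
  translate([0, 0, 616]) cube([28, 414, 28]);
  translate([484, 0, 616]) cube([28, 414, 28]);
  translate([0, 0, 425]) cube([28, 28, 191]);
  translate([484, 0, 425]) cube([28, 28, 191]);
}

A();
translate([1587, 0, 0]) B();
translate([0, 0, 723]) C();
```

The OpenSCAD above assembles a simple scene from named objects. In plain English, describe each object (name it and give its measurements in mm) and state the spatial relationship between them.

A is a table: top 1587 mm (x) × 577 mm (y), 38 mm thick, upper face at z = 723 mm, on four 56×56 mm square legs, each inset 13 mm from the nearest pair of top edges, running from z = 0 to the bottom of the top.

B is a picture frame with a 467×645 mm rectangular opening (x by z) and a uniform 69 mm border on every side. Frame depth is 22 mm along y. It is built from two vertical stiles running the full outside height and two horizontal rails spanning the gap between the stiles.

C is a chair. The seat is a 512×447×32 mm slab with its top at z = 425 mm, on four 50×50 mm corner legs (flush with the seat edges, standing on z = 0). A flat backrest 33 mm thick, 370 mm tall, spans the full seat width and rises from the seat top along its +y edge, rear face flush with the rear of the seat. Two armrests of 28×28 mm section run along each side from the seat's front edge to the front of the backrest, top faces 219 mm above the seat top and outer faces flush with the seat's x-edges; a 28×28 mm post under the front of each armrest stands on the seat at the front corner.

The picture frame is against the table's +x side, with their −y faces flush. The chair is on top of the table.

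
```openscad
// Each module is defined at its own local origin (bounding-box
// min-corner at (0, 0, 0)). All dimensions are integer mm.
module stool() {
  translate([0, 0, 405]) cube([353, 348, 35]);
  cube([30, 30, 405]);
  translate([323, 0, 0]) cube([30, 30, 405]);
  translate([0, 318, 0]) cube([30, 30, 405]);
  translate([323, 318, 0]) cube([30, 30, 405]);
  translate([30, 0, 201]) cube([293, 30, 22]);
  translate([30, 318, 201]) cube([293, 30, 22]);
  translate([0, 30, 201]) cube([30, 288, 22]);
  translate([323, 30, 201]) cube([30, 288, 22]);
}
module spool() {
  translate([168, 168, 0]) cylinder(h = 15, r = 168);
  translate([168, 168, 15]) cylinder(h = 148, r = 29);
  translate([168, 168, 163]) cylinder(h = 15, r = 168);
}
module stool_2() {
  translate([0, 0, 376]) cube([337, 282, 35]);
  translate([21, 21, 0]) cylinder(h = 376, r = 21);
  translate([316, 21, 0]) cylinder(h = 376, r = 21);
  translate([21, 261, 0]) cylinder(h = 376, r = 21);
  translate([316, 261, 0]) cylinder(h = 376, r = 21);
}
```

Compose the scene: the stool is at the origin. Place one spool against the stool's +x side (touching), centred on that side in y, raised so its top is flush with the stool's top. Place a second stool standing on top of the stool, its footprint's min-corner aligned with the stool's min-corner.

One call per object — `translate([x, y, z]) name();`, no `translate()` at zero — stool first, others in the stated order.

stool();
translate([353, 6, 262]) spool();
translate([0, 0, 440]) stool_2();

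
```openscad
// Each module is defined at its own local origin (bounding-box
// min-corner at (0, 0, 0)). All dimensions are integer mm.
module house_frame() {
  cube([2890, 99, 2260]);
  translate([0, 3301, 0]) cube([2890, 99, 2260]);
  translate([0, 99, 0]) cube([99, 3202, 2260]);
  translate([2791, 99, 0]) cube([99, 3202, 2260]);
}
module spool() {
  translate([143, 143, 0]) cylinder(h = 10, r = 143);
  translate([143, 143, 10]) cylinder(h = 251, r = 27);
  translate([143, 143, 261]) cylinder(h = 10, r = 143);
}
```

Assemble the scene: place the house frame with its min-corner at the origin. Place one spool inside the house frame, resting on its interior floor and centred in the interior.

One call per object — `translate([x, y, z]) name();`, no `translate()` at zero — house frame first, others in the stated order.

house_frame();
translate([1302, 1557, 0]) spool();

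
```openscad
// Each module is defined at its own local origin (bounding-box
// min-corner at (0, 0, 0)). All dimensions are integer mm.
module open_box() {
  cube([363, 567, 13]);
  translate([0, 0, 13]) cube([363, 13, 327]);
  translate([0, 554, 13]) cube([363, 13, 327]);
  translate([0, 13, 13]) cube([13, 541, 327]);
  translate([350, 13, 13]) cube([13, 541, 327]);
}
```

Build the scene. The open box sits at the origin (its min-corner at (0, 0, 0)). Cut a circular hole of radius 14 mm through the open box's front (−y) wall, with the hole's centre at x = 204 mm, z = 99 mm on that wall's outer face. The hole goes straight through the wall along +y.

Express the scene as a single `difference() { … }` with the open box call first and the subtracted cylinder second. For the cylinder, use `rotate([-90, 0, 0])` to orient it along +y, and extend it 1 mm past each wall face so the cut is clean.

difference() {
  open_box();
  translate([204, -1, 99]) rotate([-90, 0, 0]) cylinder(h = 15, r = 14);
}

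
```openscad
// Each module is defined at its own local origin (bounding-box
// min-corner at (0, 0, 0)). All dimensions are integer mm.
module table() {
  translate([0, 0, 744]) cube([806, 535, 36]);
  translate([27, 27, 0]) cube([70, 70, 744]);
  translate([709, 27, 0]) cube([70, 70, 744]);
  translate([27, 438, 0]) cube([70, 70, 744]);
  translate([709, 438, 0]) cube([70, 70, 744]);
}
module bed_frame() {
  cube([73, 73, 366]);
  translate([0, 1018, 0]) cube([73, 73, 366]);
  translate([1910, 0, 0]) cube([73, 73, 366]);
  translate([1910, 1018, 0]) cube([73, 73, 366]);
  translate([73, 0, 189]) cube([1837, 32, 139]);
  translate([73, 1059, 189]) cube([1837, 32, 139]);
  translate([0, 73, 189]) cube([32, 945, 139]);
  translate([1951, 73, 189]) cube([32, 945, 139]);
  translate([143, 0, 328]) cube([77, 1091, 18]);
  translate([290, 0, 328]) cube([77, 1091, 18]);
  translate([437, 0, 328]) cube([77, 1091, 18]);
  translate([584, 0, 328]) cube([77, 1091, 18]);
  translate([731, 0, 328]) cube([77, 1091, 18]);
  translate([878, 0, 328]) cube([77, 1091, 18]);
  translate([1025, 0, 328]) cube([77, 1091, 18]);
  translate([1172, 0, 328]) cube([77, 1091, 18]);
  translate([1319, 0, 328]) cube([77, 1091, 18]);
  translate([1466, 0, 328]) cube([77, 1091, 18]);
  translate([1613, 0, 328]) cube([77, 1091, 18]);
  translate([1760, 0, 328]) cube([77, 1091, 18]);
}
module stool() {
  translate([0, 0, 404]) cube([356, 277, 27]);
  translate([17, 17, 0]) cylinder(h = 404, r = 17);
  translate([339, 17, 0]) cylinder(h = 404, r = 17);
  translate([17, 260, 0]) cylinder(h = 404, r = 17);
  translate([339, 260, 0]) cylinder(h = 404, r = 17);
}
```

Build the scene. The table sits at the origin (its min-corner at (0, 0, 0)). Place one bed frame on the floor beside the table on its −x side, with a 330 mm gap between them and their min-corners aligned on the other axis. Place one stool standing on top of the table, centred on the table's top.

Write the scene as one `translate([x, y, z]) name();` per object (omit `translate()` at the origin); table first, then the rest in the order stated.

table();
translate([-2313, 0, 0]) bed_frame();
translate([225, 129, 780]) stool();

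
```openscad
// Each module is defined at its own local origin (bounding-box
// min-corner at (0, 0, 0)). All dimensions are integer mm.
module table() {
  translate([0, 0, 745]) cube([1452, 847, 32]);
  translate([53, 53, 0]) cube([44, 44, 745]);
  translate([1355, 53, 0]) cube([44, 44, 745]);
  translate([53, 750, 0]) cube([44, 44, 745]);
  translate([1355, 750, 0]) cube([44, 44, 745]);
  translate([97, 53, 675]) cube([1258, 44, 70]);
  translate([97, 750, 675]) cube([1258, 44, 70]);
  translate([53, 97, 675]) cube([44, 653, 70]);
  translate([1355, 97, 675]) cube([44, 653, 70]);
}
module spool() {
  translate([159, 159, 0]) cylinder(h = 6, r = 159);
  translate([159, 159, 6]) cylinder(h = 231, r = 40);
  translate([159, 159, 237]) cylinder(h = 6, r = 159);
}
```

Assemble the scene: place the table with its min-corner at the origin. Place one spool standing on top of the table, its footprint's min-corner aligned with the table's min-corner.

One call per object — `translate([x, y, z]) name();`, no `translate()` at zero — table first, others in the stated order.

table();
translate([0, 0, 777]) spool();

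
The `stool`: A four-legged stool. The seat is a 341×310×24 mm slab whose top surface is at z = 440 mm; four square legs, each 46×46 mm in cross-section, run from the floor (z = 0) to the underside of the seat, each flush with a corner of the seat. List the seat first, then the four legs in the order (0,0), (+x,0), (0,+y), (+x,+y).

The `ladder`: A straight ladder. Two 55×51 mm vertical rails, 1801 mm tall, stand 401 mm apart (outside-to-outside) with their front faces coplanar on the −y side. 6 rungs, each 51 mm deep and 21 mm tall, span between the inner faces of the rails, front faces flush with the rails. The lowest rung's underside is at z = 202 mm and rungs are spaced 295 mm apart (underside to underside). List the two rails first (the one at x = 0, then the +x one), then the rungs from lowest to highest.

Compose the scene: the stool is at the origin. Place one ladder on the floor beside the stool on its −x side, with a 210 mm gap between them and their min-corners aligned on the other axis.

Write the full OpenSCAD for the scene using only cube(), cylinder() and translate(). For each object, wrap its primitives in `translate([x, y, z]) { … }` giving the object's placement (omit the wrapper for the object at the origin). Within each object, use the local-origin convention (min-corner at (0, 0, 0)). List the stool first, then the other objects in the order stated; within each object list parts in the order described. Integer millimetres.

translate([0, 0, 416]) cube([341, 310, 24]);
cube([46, 46, 416]);
translate([295, 0, 0]) cube([46, 46, 416]);
translate([0, 264, 0]) cube([46, 46, 416]);
translate([295, 264, 0]) cube([46, 46, 416]);
translate([-611, 0, 0]) {
  cube([55, 51, 1801]);
  translate([346, 0, 0]) cube([55, 51, 1801]);
  translate([55, 0, 202]) cube([291, 51, 21]);
  translate([55, 0, 497]) cube([291, 51, 21]);
  translate([55, 0, 792]) cube([291, 51, 21]);
  translate([55, 0, 1087]) cube([291, 51, 21]);
  translate([55, 0, 1382]) cube([291, 51, 21]);
  translate([55, 0, 1677]) cube([291, 51, 21]);
}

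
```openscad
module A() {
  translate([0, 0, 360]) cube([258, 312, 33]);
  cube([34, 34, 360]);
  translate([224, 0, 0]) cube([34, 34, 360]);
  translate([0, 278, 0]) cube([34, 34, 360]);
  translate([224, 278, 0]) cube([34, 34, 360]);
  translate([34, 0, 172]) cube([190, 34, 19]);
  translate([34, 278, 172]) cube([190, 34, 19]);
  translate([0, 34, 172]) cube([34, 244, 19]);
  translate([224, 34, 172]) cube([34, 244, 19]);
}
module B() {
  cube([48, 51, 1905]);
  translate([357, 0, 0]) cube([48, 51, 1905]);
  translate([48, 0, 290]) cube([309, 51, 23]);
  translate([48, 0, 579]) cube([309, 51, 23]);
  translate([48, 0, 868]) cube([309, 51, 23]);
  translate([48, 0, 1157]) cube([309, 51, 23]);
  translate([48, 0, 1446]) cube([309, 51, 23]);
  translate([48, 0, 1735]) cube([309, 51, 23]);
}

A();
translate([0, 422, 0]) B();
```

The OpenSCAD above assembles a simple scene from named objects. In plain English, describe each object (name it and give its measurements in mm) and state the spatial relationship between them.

A is a four-legged stool. The seat is a 258×312×33 mm slab whose top surface is at z = 393 mm; four square legs, each 34×34 mm in cross-section, run from the floor (z = 0) to the underside of the seat, each flush with a corner of the seat. Four stretchers, 34 mm wide and 19 mm tall, connect adjacent legs with their undersides at z = 172 mm, each running between the inner faces of the legs it joins and aligned with the legs' outer faces on the other axis.

B is a straight ladder. Two 48×51 mm vertical rails, 1905 mm tall, stand 405 mm apart (outside-to-outside) with their front faces coplanar on the −y side. 6 rungs, each 51 mm deep and 23 mm tall, span between the inner faces of the rails, front faces flush with the rails. The lowest rung's underside is at z = 290 mm and rungs are spaced 289 mm apart (underside to underside).

The ladder is on the floor beside the stool on its +y side.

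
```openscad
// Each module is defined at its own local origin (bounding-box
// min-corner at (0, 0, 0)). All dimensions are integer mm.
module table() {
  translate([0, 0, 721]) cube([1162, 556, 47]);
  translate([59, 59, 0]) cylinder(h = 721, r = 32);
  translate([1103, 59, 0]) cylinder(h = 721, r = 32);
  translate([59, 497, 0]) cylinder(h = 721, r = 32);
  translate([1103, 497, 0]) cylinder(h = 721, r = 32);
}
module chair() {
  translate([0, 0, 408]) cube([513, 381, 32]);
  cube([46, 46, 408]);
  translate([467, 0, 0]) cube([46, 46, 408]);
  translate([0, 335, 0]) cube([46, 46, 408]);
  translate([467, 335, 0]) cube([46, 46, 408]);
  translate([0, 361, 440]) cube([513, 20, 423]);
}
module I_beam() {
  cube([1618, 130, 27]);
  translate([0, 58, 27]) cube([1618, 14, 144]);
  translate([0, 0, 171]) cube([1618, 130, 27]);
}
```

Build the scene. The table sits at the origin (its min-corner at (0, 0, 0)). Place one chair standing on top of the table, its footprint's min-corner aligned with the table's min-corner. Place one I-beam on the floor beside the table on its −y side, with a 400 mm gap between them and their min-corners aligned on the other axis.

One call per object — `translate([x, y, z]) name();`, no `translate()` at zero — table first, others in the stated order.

table();
translate([0, 0, 768]) chair();
translate([0, -530, 0]) I_beam();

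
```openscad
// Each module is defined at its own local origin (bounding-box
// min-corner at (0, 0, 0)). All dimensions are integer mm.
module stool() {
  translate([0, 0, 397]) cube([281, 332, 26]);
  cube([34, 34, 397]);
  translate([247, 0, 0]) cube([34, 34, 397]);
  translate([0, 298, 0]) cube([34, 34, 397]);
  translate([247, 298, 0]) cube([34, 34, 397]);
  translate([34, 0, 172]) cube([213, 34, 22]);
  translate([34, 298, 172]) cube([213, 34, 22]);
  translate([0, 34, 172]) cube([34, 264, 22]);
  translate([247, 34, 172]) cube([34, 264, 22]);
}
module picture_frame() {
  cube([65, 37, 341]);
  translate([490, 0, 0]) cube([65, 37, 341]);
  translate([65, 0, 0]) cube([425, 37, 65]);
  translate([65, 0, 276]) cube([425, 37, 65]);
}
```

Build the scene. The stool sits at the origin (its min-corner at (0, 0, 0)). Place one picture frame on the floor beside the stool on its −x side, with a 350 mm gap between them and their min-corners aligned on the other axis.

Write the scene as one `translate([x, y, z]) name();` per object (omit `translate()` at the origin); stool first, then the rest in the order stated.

stool();
translate([-905, 0, 0]) picture_frame();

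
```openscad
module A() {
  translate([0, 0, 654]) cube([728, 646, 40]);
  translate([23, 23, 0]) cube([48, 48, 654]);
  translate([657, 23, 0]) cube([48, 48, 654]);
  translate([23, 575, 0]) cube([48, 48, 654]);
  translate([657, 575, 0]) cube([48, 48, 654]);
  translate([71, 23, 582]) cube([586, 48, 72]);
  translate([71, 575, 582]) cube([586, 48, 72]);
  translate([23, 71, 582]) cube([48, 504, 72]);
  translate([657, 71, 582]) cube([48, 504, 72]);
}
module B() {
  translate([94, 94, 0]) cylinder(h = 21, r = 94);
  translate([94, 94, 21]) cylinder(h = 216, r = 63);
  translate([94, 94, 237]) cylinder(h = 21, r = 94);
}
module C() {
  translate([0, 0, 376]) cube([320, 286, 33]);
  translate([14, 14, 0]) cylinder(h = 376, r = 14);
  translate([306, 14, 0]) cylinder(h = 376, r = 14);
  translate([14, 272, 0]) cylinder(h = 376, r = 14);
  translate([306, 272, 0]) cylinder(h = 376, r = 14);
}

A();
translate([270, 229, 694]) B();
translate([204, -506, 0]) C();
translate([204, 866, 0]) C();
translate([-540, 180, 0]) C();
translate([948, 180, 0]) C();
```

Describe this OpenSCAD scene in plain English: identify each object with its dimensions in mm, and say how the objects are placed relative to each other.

A is a rectangular dining table. The top is 728×646×40 mm with its upper surface at z = 694 mm. It stands on four 48×48 mm square legs, each inset 23 mm from the nearest pair of top edges, running from the floor to the underside of the top. Four apron rails, 48 mm thick and 72 mm tall, run between adjacent legs with their top edges flush with the underside of the top and their outer faces flush with the legs' outer faces.

B is a spool: two coaxial disc flanges of radius 94 mm and thickness 21 mm, joined by a core cylinder of radius 63 mm and height 216 mm. The lower flange rests on z = 0 and the three cylinders share a vertical axis.

C is a four-legged stool. The seat is 320×286 mm, 33 mm thick, top at z = 409 mm. It stands on four round legs, each 28 mm in diameter, from z = 0 to the seat underside, each leg's axis is inset half a diameter from the nearest pair of seat edges (so the leg's bounding box is flush with the corner).

The spool is on top of the table, centred. Four stools sit around the table at the −y, +y, −x, +x sides.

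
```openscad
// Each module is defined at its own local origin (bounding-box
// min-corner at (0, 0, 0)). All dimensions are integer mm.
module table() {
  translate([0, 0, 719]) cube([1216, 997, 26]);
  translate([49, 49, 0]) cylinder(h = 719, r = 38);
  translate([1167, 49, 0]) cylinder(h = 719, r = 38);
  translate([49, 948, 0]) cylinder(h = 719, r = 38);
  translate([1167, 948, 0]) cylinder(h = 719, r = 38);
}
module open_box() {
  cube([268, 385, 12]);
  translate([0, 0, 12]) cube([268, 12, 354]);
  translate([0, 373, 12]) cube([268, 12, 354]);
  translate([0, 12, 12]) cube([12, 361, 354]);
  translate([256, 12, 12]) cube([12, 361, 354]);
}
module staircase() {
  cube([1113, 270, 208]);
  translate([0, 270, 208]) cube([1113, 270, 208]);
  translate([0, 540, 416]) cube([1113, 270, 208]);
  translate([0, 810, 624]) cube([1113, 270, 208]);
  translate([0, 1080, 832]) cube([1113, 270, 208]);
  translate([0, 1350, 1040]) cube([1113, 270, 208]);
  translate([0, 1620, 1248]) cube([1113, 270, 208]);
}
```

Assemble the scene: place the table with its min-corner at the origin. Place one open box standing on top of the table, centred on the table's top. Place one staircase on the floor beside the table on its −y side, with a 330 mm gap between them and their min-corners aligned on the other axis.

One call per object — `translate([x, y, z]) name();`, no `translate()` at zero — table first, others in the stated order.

table();
translate([474, 306, 745]) open_box();
translate([0, -2220, 0]) staircase();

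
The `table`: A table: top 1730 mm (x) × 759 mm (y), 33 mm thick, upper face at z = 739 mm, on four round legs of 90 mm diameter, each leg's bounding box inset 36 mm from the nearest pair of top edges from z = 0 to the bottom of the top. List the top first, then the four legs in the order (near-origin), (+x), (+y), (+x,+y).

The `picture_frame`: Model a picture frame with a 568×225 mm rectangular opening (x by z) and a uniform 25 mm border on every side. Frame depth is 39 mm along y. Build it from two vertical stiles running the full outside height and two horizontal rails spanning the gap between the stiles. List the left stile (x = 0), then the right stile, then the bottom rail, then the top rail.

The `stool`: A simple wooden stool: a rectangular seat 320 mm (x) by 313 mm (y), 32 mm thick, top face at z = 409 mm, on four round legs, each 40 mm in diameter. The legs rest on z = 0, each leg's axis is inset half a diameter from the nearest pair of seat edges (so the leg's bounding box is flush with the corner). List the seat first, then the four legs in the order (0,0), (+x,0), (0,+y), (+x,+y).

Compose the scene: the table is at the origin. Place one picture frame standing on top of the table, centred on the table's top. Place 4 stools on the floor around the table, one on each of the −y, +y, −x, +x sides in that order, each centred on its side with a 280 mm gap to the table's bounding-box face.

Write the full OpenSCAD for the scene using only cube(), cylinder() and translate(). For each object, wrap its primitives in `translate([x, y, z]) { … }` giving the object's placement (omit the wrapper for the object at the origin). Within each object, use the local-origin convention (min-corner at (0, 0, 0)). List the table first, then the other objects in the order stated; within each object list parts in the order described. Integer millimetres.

translate([0, 0, 706]) cube([1730, 759, 33]);
translate([81, 81, 0]) cylinder(h = 706, r = 45);
translate([1649, 81, 0]) cylinder(h = 706, r = 45);
translate([81, 678, 0]) cylinder(h = 706, r = 45);
translate([1649, 678, 0]) cylinder(h = 706, r = 45);
translate([556, 360, 739]) {
  cube([25, 39, 275]);
  translate([593, 0, 0]) cube([25, 39, 275]);
  translate([25, 0, 0]) cube([568, 39, 25]);
  translate([25, 0, 250]) cube([568, 39, 25]);
}
translate([705, -593, 0]) {
  translate([0, 0, 377]) cube([320, 313, 32]);
  translate([20, 20, 0]) cylinder(h = 377, r = 20);
  translate([300, 20, 0]) cylinder(h = 377, r = 20);
  translate([20, 293, 0]) cylinder(h = 377, r = 20);
  translate([300, 293, 0]) cylinder(h = 377, r = 20);
}
translate([705, 1039, 0]) {
  translate([0, 0, 377]) cube([320, 313, 32]);
  translate([20, 20, 0]) cylinder(h = 377, r = 20);
  translate([300, 20, 0]) cylinder(h = 377, r = 20);
  translate([20, 293, 0]) cylinder(h = 377, r = 20);
  translate([300, 293, 0]) cylinder(h = 377, r = 20);
}
translate([-600, 223, 0]) {
  translate([0, 0, 377]) cube([320, 313, 32]);
  translate([20, 20, 0]) cylinder(h = 377, r = 20);
  translate([300, 20, 0]) cylinder(h = 377, r = 20);
  translate([20, 293, 0]) cylinder(h = 377, r = 20);
  translate([300, 293, 0]) cylinder(h = 377, r = 20);
}
translate([2010, 223, 0]) {
  translate([0, 0, 377]) cube([320, 313, 32]);
  translate([20, 20, 0]) cylinder(h = 377, r = 20);
  translate([300, 20, 0]) cylinder(h = 377, r = 20);
  translate([20, 293, 0]) cylinder(h = 377, r = 20);
  translate([300, 293, 0]) cylinder(h = 377, r = 20);
}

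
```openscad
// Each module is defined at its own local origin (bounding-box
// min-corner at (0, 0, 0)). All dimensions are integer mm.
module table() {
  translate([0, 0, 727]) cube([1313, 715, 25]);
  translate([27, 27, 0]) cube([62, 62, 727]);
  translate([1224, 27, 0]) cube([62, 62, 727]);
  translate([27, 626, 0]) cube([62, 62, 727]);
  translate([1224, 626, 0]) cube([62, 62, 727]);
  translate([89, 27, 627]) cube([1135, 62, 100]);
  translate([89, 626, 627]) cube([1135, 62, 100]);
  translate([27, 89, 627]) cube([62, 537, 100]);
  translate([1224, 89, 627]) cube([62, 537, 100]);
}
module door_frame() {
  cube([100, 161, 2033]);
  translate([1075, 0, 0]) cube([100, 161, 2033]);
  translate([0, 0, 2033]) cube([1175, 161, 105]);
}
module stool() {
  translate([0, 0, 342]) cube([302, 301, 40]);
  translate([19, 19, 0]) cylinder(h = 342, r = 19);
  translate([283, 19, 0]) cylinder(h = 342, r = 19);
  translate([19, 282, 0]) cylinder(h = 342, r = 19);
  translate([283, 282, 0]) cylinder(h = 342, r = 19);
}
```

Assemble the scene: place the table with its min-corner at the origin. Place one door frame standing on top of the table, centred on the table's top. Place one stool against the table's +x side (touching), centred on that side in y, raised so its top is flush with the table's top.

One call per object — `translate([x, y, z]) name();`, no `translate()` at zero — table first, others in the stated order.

table();
translate([69, 277, 752]) door_frame();
translate([1313, 207, 370]) stool();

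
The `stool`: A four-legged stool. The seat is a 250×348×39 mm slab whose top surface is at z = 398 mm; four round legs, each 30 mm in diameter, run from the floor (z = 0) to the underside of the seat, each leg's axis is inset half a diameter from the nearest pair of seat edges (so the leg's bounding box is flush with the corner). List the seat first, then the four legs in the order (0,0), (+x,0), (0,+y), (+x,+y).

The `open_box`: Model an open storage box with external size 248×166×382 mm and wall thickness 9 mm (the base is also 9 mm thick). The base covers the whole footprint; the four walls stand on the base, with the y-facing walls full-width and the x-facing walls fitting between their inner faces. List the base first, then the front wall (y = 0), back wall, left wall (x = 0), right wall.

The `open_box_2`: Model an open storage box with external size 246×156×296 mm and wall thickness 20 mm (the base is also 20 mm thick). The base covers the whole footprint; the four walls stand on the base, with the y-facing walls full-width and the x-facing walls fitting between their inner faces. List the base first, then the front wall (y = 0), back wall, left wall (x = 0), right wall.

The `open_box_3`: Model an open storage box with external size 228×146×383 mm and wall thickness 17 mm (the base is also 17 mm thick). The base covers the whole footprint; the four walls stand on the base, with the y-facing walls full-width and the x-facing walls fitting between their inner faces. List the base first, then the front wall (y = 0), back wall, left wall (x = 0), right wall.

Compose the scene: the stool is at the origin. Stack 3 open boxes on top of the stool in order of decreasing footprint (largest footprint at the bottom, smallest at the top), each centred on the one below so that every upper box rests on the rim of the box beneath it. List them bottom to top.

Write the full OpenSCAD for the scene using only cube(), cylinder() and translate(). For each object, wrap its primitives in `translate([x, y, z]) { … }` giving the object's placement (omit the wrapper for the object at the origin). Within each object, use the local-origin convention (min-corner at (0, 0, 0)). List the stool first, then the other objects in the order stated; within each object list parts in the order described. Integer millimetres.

translate([0, 0, 359]) cube([250, 348, 39]);
translate([15, 15, 0]) cylinder(h = 359, r = 15);
translate([235, 15, 0]) cylinder(h = 359, r = 15);
translate([15, 333, 0]) cylinder(h = 359, r = 15);
translate([235, 333, 0]) cylinder(h = 359, r = 15);
translate([1, 91, 398]) {
  cube([248, 166, 9]);
  translate([0, 0, 9]) cube([248, 9, 373]);
  translate([0, 157, 9]) cube([248, 9, 373]);
  translate([0, 9, 9]) cube([9, 148, 373]);
  translate([239, 9, 9]) cube([9, 148, 373]);
}
translate([2, 96, 780]) {
  cube([246, 156, 20]);
  translate([0, 0, 20]) cube([246, 20, 276]);
  translate([0, 136, 20]) cube([246, 20, 276]);
  translate([0, 20, 20]) cube([20, 116, 276]);
  translate([226, 20, 20]) cube([20, 116, 276]);
}
translate([11, 101, 1076]) {
  cube([228, 146, 17]);
  translate([0, 0, 17]) cube([228, 17, 366]);
  translate([0, 129, 17]) cube([228, 17, 366]);
  translate([0, 17, 17]) cube([17, 112, 366]);
  translate([211, 17, 17]) cube([17, 112, 366]);
}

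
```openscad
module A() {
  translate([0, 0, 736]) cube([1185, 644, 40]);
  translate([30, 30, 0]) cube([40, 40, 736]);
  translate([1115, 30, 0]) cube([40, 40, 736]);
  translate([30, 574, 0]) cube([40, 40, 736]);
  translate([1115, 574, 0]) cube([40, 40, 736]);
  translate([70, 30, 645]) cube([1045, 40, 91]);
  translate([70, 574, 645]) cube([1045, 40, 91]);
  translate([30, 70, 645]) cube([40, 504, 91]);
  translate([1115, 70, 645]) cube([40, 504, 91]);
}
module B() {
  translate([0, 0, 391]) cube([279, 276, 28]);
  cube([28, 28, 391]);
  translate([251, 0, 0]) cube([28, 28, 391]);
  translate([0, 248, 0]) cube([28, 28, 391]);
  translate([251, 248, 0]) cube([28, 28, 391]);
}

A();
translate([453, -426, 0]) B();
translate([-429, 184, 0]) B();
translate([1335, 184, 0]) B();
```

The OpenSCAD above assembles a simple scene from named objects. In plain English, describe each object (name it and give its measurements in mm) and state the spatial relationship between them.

A is a table with a 1185×644 mm rectangular top, 40 mm thick, top surface at z = 776 mm, supported by four 40×40 mm square legs, each inset 30 mm from the nearest pair of top edges, running from the floor. Four apron rails, 40 mm thick and 91 mm tall, run between adjacent legs with their top edges flush with the underside of the top and their outer faces flush with the legs' outer faces.

B is a four-legged stool. The seat is a 279×276×28 mm slab whose top surface is at z = 419 mm; four square legs, each 28×28 mm in cross-section, run from the floor (z = 0) to the underside of the seat, each flush with a corner of the seat.

Three stools sit around the table at the −y, −x, +x sides.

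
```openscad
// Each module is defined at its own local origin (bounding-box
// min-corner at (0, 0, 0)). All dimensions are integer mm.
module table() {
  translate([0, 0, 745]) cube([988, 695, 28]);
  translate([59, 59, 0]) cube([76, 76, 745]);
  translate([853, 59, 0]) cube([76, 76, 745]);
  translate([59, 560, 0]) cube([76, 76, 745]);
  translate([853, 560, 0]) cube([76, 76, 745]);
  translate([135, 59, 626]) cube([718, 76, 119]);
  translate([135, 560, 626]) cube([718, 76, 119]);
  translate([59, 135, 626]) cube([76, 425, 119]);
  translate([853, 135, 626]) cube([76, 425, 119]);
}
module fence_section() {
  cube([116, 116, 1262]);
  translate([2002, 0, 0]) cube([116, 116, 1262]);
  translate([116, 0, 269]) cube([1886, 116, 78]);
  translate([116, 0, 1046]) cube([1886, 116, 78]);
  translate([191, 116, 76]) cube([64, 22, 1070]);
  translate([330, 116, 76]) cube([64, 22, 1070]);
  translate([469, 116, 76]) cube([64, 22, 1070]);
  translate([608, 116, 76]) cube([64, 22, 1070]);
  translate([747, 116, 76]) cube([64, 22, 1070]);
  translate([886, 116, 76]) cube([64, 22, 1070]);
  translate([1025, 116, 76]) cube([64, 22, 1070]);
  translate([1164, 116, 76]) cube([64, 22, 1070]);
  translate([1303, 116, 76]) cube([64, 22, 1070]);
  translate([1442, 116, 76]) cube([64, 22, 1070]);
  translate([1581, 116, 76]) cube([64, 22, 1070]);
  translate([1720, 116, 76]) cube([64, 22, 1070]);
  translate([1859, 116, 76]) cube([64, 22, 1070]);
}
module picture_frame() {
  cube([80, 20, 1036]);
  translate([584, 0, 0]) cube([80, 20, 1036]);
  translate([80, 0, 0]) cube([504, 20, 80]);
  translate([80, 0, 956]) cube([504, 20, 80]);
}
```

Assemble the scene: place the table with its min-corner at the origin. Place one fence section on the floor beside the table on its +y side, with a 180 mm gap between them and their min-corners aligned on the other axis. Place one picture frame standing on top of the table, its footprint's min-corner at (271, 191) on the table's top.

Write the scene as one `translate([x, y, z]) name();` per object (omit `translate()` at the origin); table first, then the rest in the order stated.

table();
translate([0, 875, 0]) fence_section();
translate([271, 191, 773]) picture_frame();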